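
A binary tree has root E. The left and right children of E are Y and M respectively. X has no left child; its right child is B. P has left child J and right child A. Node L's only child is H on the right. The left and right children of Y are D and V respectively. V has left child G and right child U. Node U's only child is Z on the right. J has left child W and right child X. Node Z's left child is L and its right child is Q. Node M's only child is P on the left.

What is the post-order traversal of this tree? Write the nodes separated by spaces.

D G H L Q Z U V Y W B X J A P M E

Post-order visits the left subtree, then the right subtree, then the node.
At E: go left to Y.
  At Y: go left to D.
    D is a leaf — visit D.
  At Y: go right to V.
    At V: go left to G.
      G is a leaf — visit G.
    At V: go right to U.
      At U: no left child.
      At U: go right to Z.
        At Z: go left to L.
          At L: no left child.
          At L: go right to H.
            H is a leaf — visit H.
          Visit L.
        At Z: go right to Q.
          Q is a leaf — visit Q.
        Visit Z.
      Visit U.
    Visit V.
  Visit Y.
At E: go right to M.
  At M: go left to P.
    At P: go left to J.
      At J: go left to W.
        W is a leaf — visit W.
      At J: go right to X.
        At X: no left child.
        At X: go right to B.
          B is a leaf — visit B.
        Visit X.
      Visit J.
    At P: go right to A.
      A is a leaf — visit A.
    Visit P.
  At M: no right child.
  Visit M.
Visit E.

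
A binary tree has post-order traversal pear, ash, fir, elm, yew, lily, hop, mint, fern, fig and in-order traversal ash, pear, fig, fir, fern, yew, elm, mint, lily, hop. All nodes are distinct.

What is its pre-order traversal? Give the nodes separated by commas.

fig, ash, pear, fern, fir, mint, yew, elm, hop, lily

The last element of post-order is the root; it splits in-order into left and right subtrees.
Root fig: left subtree has 2 nodes {ash, pear}, right has 7 {fir, fern, yew, elm, mint, lily, hop}.
  Root ash: left subtree has 0 nodes { }, right has 1 {pear}.
  Root fern: left subtree has 1 node {fir}, right has 5 {yew, elm, mint, lily, hop}.
    Root mint: left subtree has 2 nodes {yew, elm}, right has 2 {lily, hop}.
      Root yew: left subtree has 0 nodes { }, right has 1 {elm}.
      Root hop: left subtree has 1 node {lily}, right has 0 { }.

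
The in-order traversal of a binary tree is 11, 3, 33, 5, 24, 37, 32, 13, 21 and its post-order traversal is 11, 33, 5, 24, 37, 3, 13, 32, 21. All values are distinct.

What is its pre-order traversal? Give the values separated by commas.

21, 32, 3, 11, 37, 24, 5, 33, 13

The last element of post-order is the root; it splits in-order into left and right subtrees.
Root 21: left subtree has 8 nodes {11, 3, 33, 5, 24, 37, 32, 13}, right has 0 { }.
  Root 32: left subtree has 6 nodes {11, 3, 33, 5, 24, 37}, right has 1 {13}.
    Root 3: left subtree has 1 node {11}, right has 4 {33, 5, 24, 37}.
      Root 37: left subtree has 3 nodes {33, 5, 24}, right has 0 { }.
        Root 24: left subtree has 2 nodes {33, 5}, right has 0 { }.
          Root 5: left subtree has 1 node {33}, right has 0 { }.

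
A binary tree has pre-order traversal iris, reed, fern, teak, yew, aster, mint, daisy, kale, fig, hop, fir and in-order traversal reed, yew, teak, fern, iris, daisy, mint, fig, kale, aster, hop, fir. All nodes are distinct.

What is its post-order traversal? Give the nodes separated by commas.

The first element of pre-order is the root; it splits in-order into left and right subtrees.
Root iris: left subtree has 4 nodes {reed, yew, teak, fern}, right has 7 {daisy, mint, fig, kale, aster, hop, fir}.
  Root reed: left subtree has 0 nodes { }, right has 3 {yew, teak, fern}.
    Root fern: left subtree has 2 nodes {yew, teak}, right has 0 { }.
      Root teak: left subtree has 1 node {yew}, right has 0 { }.
  Root aster: left subtree has 4 nodes {daisy, mint, fig, kale}, right has 2 {hop, fir}.
    Root mint: left subtree has 1 node {daisy}, right has 2 {fig, kale}.
      Root kale: left subtree has 1 node {fig}, right has 0 { }.
    Root hop: left subtree has 0 nodes { }, right has 1 {fir}.

yew, teak, fern, reed, daisy, fig, kale, mint, fir, hop, aster, iris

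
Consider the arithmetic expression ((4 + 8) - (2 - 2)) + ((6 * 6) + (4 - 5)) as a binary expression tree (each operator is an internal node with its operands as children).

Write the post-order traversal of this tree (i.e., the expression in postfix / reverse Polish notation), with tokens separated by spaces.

Post-order on an expression tree gives postfix notation: for each operator, emit left operand, right operand, then the operator.

4 8 + 2 2 - - 6 6 * 4 5 - + +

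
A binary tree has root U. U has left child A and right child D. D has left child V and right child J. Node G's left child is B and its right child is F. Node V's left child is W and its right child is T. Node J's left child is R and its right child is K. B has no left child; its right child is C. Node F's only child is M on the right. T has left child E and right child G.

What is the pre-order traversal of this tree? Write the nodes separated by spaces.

U A D V W T E G B C F M J R K

Pre-order visits the node, then its left subtree, then its right subtree.
Visit U.
At U: go left to A.
  A is a leaf — visit A.
At U: go right to D.
  Visit D.
  At D: go left to V.
    Visit V.
    At V: go left to W.
      W is a leaf — visit W.
    At V: go right to T.
      Visit T.
      At T: go left to E.
        E is a leaf — visit E.
      At T: go right to G.
        Visit G.
        At G: go left to B.
          Visit B.
          At B: no left child.
          At B: go right to C.
            C is a leaf — visit C.
        At G: go right to F.
          Visit F.
          At F: no left child.
          At F: go right to M.
            M is a leaf — visit M.
  At D: go right to J.
    Visit J.
    At J: go left to R.
      R is a leaf — visit R.
    At J: go right to K.
      K is a leaf — visit K.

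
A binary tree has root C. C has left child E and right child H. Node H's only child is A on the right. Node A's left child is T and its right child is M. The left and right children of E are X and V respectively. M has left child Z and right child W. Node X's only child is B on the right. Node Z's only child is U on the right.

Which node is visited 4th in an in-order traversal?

V

In-order visits the left subtree, then the node, then the right subtree.
At C: go left to E.
  At E: go left to X.
    At X: no left child.
    Visit X.
    At X: go right to B.
      B is a leaf — visit B.
  Visit E.
  At E: go right to V.
    V is a leaf — visit V.
Visit C.
At C: go right to H.
  At H: no left child.
  Visit H.
  At H: go right to A.
    At A: go left to T.
      T is a leaf — visit T.
    Visit A.
    At A: go right to M.
      At M: go left to Z.
        At Z: no left child.
        Visit Z.
        At Z: go right to U.
          U is a leaf — visit U.
      Visit M.
      At M: go right to W.
        W is a leaf — visit W.
Full in-order sequence: X, B, E, V, C, H, T, A, Z, U, M, W.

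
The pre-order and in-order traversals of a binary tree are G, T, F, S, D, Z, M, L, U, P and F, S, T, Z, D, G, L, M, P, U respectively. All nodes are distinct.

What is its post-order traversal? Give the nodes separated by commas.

S, F, Z, D, T, L, P, U, M, G

The first element of pre-order is the root; it splits in-order into left and right subtrees.
Root G: left subtree has 5 nodes {F, S, T, Z, D}, right has 4 {L, M, P, U}.
  Root T: left subtree has 2 nodes {F, S}, right has 2 {Z, D}.
    Root F: left subtree has 0 nodes { }, right has 1 {S}.
    Root D: left subtree has 1 node {Z}, right has 0 { }.
  Root M: left subtree has 1 node {L}, right has 2 {P, U}.
    Root U: left subtree has 1 node {P}, right has 0 { }.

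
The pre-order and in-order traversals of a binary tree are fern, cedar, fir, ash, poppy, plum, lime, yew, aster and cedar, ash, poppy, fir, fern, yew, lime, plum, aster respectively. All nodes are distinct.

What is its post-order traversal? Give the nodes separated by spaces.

The first element of pre-order is the root; it splits in-order into left and right subtrees.
Root fern: left subtree has 4 nodes {cedar, ash, poppy, fir}, right has 4 {yew, lime, plum, aster}.
  Root cedar: left subtree has 0 nodes { }, right has 3 {ash, poppy, fir}.
    Root fir: left subtree has 2 nodes {ash, poppy}, right has 0 { }.
      Root ash: left subtree has 0 nodes { }, right has 1 {poppy}.
  Root plum: left subtree has 2 nodes {yew, lime}, right has 1 {aster}.
    Root lime: left subtree has 1 node {yew}, right has 0 { }.

poppy ash fir cedar yew lime aster plum fern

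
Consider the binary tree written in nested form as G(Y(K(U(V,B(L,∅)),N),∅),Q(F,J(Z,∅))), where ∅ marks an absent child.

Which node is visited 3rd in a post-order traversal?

Post-order visits the left subtree, then the right subtree, then the node.
At G: go left to Y.
  At Y: go left to K.
    At K: go left to U.
      At U: go left to V.
        V is a leaf — visit V.
      At U: go right to B.
        At B: go left to L.
          L is a leaf — visit L.
        At B: no right child.
        Visit B.
      Visit U.
    At K: go right to N.
      N is a leaf — visit N.
    Visit K.
  At Y: no right child.
  Visit Y.
At G: go right to Q.
  At Q: go left to F.
    F is a leaf — visit F.
  At Q: go right to J.
    At J: go left to Z.
      Z is a leaf — visit Z.
    At J: no right child.
    Visit J.
  Visit Q.
Visit G.
Full post-order sequence: V, L, B, U, N, K, Y, F, Z, J, Q, G.

B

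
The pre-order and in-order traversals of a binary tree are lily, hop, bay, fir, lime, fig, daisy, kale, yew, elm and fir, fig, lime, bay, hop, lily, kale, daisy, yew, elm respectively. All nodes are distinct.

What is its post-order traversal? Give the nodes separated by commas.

The first element of pre-order is the root; it splits in-order into left and right subtrees.
Root lily: left subtree has 5 nodes {fir, fig, lime, bay, hop}, right has 4 {kale, daisy, yew, elm}.
  Root hop: left subtree has 4 nodes {fir, fig, lime, bay}, right has 0 { }.
    Root bay: left subtree has 3 nodes {fir, fig, lime}, right has 0 { }.
      Root fir: left subtree has 0 nodes { }, right has 2 {fig, lime}.
        Root lime: left subtree has 1 node {fig}, right has 0 { }.
  Root daisy: left subtree has 1 node {kale}, right has 2 {yew, elm}.
    Root yew: left subtree has 0 nodes { }, right has 1 {elm}.

fig, lime, fir, bay, hop, kale, elm, yew, daisy, lily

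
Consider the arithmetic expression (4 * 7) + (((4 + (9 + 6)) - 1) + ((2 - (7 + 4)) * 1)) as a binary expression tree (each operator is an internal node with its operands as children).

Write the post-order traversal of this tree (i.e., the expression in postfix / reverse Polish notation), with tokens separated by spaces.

Post-order on an expression tree gives postfix notation: for each operator, emit left operand, right operand, then the operator.

4 7 * 4 9 6 + + 1 - 2 7 4 + - 1 * + +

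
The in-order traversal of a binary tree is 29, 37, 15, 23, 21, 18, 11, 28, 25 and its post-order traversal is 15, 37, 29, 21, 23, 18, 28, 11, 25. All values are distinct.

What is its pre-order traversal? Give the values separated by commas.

25, 11, 18, 23, 29, 37, 15, 21, 28

The last element of post-order is the root; it splits in-order into left and right subtrees.
Root 25: left subtree has 8 nodes {29, 37, 15, 23, 21, 18, 11, 28}, right has 0 { }.
  Root 11: left subtree has 6 nodes {29, 37, 15, 23, 21, 18}, right has 1 {28}.
    Root 18: left subtree has 5 nodes {29, 37, 15, 23, 21}, right has 0 { }.
      Root 23: left subtree has 3 nodes {29, 37, 15}, right has 1 {21}.
        Root 29: left subtree has 0 nodes { }, right has 2 {37, 15}.
          Root 37: left subtree has 0 nodes { }, right has 1 {15}.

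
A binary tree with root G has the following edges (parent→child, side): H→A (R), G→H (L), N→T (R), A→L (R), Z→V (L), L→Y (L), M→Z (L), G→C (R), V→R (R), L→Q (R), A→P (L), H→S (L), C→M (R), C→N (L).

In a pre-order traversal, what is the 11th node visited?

T

Pre-order visits the node, then its left subtree, then its right subtree.
Visit G.
At G: go left to H.
  Visit H.
  At H: go left to S.
    S is a leaf — visit S.
  At H: go right to A.
    Visit A.
    At A: go left to P.
      P is a leaf — visit P.
    At A: go right to L.
      Visit L.
      At L: go left to Y.
        Y is a leaf — visit Y.
      At L: go right to Q.
        Q is a leaf — visit Q.
At G: go right to C.
  Visit C.
  At C: go left to N.
    Visit N.
    At N: no left child.
    At N: go right to T.
      T is a leaf — visit T.
  At C: go right to M.
    Visit M.
    At M: go left to Z.
      Visit Z.
      At Z: go left to V.
        Visit V.
        At V: no left child.
        At V: go right to R.
          R is a leaf — visit R.
      At Z: no right child.
    At M: no right child.
Full pre-order sequence: G, H, S, A, P, L, Y, Q, C, N, T, M, Z, V, R.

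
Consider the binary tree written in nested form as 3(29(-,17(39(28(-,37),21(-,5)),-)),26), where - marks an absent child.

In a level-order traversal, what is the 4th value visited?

17

Level-order visits nodes level by level from the root, left to right within each level.
Level 0: 3
Level 1: 29, 26
Level 2: 17
Level 3: 39
Level 4: 28, 21
Level 5: 37, 5
Full level-order sequence: 3, 29, 26, 17, 39, 28, 21, 37, 5.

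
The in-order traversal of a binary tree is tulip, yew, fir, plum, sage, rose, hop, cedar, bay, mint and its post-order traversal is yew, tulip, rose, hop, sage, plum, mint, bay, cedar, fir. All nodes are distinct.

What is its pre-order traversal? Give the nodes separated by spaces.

fir tulip yew cedar plum sage hop rose bay mint

The last element of post-order is the root; it splits in-order into left and right subtrees.
Root fir: left subtree has 2 nodes {tulip, yew}, right has 7 {plum, sage, rose, hop, cedar, bay, mint}.
  Root tulip: left subtree has 0 nodes { }, right has 1 {yew}.
  Root cedar: left subtree has 4 nodes {plum, sage, rose, hop}, right has 2 {bay, mint}.
    Root plum: left subtree has 0 nodes { }, right has 3 {sage, rose, hop}.
      Root sage: left subtree has 0 nodes { }, right has 2 {rose, hop}.
        Root hop: left subtree has 1 node {rose}, right has 0 { }.
    Root bay: left subtree has 0 nodes { }, right has 1 {mint}.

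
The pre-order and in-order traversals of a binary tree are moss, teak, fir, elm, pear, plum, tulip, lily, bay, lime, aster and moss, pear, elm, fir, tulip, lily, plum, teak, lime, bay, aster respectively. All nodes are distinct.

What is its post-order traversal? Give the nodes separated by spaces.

pear elm lily tulip plum fir lime aster bay teak moss

The first element of pre-order is the root; it splits in-order into left and right subtrees.
Root moss: left subtree has 0 nodes { }, right has 10 {pear, elm, fir, tulip, lily, plum, teak, lime, bay, aster}.
  Root teak: left subtree has 6 nodes {pear, elm, fir, tulip, lily, plum}, right has 3 {lime, bay, aster}.
    Root fir: left subtree has 2 nodes {pear, elm}, right has 3 {tulip, lily, plum}.
      Root elm: left subtree has 1 node {pear}, right has 0 { }.
      Root plum: left subtree has 2 nodes {tulip, lily}, right has 0 { }.
        Root tulip: left subtree has 0 nodes { }, right has 1 {lily}.
    Root bay: left subtree has 1 node {lime}, right has 1 {aster}.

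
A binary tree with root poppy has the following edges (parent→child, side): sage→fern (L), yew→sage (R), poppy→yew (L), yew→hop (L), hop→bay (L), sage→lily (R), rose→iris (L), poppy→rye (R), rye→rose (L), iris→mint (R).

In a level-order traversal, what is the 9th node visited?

Level-order visits nodes level by level from the root, left to right within each level.
Level 0: poppy
Level 1: yew, rye
Level 2: hop, sage, rose
Level 3: bay, fern, lily, iris
Level 4: mint
Full level-order sequence: poppy, yew, rye, hop, sage, rose, bay, fern, lily, iris, mint.

lily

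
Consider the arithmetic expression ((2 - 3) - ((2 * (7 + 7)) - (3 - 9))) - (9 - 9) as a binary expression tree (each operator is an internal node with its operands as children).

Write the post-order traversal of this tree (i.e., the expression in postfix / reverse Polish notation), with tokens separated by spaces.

2 3 - 2 7 7 + * 3 9 - - - 9 9 - -

Post-order on an expression tree gives postfix notation: for each operator, emit left operand, right operand, then the operator.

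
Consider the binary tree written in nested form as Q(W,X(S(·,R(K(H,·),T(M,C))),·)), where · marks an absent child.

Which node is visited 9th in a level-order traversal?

M

Level-order visits nodes level by level from the root, left to right within each level.
Level 0: Q
Level 1: W, X
Level 2: S
Level 3: R
Level 4: K, T
Level 5: H, M, C
Full level-order sequence: Q, W, X, S, R, K, T, H, M, C.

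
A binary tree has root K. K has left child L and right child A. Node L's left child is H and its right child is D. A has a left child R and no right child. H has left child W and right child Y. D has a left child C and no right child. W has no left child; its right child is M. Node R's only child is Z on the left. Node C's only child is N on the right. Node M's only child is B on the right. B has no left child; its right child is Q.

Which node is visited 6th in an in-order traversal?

Y

In-order visits the left subtree, then the node, then the right subtree.
At K: go left to L.
  At L: go left to H.
    At H: go left to W.
      At W: no left child.
      Visit W.
      At W: go right to M.
        At M: no left child.
        Visit M.
        At M: go right to B.
          At B: no left child.
          Visit B.
          At B: go right to Q.
            Q is a leaf — visit Q.
    Visit H.
    At H: go right to Y.
      Y is a leaf — visit Y.
  Visit L.
  At L: go right to D.
    At D: go left to C.
      At C: no left child.
      Visit C.
      At C: go right to N.
        N is a leaf — visit N.
    Visit D.
    At D: no right child.
Visit K.
At K: go right to A.
  At A: go left to R.
    At R: go left to Z.
      Z is a leaf — visit Z.
    Visit R.
    At R: no right child.
  Visit A.
  At A: no right child.
Full in-order sequence: W, M, B, Q, H, Y, L, C, N, D, K, Z, R, A.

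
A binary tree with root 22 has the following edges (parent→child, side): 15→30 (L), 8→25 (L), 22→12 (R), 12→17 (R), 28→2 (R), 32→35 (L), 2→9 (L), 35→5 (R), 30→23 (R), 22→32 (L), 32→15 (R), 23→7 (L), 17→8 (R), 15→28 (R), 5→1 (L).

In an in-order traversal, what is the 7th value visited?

In-order visits the left subtree, then the node, then the right subtree.
At 22: go left to 32.
  At 32: go left to 35.
    At 35: no left child.
    Visit 35.
    At 35: go right to 5.
      At 5: go left to 1.
        1 is a leaf — visit 1.
      Visit 5.
      At 5: no right child.
  Visit 32.
  At 32: go right to 15.
    At 15: go left to 30.
      At 30: no left child.
      Visit 30.
      At 30: go right to 23.
        At 23: go left to 7.
          7 is a leaf — visit 7.
        Visit 23.
        At 23: no right child.
    Visit 15.
    At 15: go right to 28.
      At 28: no left child.
      Visit 28.
      At 28: go right to 2.
        At 2: go left to 9.
          9 is a leaf — visit 9.
        Visit 2.
        At 2: no right child.
Visit 22.
At 22: go right to 12.
  At 12: no left child.
  Visit 12.
  At 12: go right to 17.
    At 17: no left child.
    Visit 17.
    At 17: go right to 8.
      At 8: go left to 25.
        25 is a leaf — visit 25.
      Visit 8.
      At 8: no right child.
Full in-order sequence: 35, 1, 5, 32, 30, 7, 23, 15, 28, 9, 2, 22, 12, 17, 25, 8.

23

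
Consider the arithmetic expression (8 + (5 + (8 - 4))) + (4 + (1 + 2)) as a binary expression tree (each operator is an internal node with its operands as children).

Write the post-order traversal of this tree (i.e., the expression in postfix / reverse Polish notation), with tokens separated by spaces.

Post-order on an expression tree gives postfix notation: for each operator, emit left operand, right operand, then the operator.

8 5 8 4 - + + 4 1 2 + + +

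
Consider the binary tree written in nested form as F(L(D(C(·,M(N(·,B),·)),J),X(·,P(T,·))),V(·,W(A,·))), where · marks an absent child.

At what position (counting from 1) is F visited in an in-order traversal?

In-order visits the left subtree, then the node, then the right subtree.
At F: go left to L.
  At L: go left to D.
    At D: go left to C.
      At C: no left child.
      Visit C.
      At C: go right to M.
        At M: go left to N.
          At N: no left child.
          Visit N.
          At N: go right to B.
            B is a leaf — visit B.
        Visit M.
        At M: no right child.
    Visit D.
    At D: go right to J.
      J is a leaf — visit J.
  Visit L.
  At L: go right to X.
    At X: no left child.
    Visit X.
    At X: go right to P.
      At P: go left to T.
        T is a leaf — visit T.
      Visit P.
      At P: no right child.
Visit F.
At F: go right to V.
  At V: no left child.
  Visit V.
  At V: go right to W.
    At W: go left to A.
      A is a leaf — visit A.
    Visit W.
    At W: no right child.
Full in-order sequence: C, N, B, M, D, J, L, X, T, P, F, V, A, W.

11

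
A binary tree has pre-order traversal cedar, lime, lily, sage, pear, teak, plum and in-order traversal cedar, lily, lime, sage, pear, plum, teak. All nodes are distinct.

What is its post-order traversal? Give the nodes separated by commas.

The first element of pre-order is the root; it splits in-order into left and right subtrees.
Root cedar: left subtree has 0 nodes { }, right has 6 {lily, lime, sage, pear, plum, teak}.
  Root lime: left subtree has 1 node {lily}, right has 4 {sage, pear, plum, teak}.
    Root sage: left subtree has 0 nodes { }, right has 3 {pear, plum, teak}.
      Root pear: left subtree has 0 nodes { }, right has 2 {plum, teak}.
        Root teak: left subtree has 1 node {plum}, right has 0 { }.

lily, plum, teak, pear, sage, lime, cedar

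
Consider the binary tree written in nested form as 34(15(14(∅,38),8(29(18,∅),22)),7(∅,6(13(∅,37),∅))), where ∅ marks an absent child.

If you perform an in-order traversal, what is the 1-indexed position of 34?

8

In-order visits the left subtree, then the node, then the right subtree.
At 34: go left to 15.
  At 15: go left to 14.
    At 14: no left child.
    Visit 14.
    At 14: go right to 38.
      38 is a leaf — visit 38.
  Visit 15.
  At 15: go right to 8.
    At 8: go left to 29.
      At 29: go left to 18.
        18 is a leaf — visit 18.
      Visit 29.
      At 29: no right child.
    Visit 8.
    At 8: go right to 22.
      22 is a leaf — visit 22.
Visit 34.
At 34: go right to 7.
  At 7: no left child.
  Visit 7.
  At 7: go right to 6.
    At 6: go left to 13.
      At 13: no left child.
      Visit 13.
      At 13: go right to 37.
        37 is a leaf — visit 37.
    Visit 6.
    At 6: no right child.
Full in-order sequence: 14, 38, 15, 18, 29, 8, 22, 34, 7, 13, 37, 6.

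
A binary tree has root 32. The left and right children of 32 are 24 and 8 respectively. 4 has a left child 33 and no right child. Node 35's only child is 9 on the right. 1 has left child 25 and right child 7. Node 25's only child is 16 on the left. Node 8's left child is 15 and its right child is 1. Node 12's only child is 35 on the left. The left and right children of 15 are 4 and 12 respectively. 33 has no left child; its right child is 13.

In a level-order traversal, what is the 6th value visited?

4

Level-order visits nodes level by level from the root, left to right within each level.
Level 0: 32
Level 1: 24, 8
Level 2: 15, 1
Level 3: 4, 12, 25, 7
Level 4: 33, 35, 16
Level 5: 13, 9
Full level-order sequence: 32, 24, 8, 15, 1, 4, 12, 25, 7, 33, 35, 16, 13, 9.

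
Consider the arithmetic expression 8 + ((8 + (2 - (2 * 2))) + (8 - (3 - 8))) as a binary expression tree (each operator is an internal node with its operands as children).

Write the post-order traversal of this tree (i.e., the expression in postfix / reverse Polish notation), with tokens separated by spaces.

Post-order on an expression tree gives postfix notation: for each operator, emit left operand, right operand, then the operator.

8 8 2 2 2 * - + 8 3 8 - - + +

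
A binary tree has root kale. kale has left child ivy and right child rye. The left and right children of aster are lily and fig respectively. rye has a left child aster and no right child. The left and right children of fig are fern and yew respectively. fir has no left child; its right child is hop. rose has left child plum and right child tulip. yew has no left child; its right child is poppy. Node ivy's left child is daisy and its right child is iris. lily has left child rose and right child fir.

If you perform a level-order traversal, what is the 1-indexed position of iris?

5

Level-order visits nodes level by level from the root, left to right within each level.
Level 0: kale
Level 1: ivy, rye
Level 2: daisy, iris, aster
Level 3: lily, fig
Level 4: rose, fir, fern, yew
Level 5: plum, tulip, hop, poppy
Full level-order sequence: kale, ivy, rye, daisy, iris, aster, lily, fig, rose, fir, fern, yew, plum, tulip, hop, poppy.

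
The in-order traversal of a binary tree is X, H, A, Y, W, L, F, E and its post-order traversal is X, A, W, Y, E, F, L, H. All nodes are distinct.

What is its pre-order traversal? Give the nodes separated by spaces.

The last element of post-order is the root; it splits in-order into left and right subtrees.
Root H: left subtree has 1 node {X}, right has 6 {A, Y, W, L, F, E}.
  Root L: left subtree has 3 nodes {A, Y, W}, right has 2 {F, E}.
    Root Y: left subtree has 1 node {A}, right has 1 {W}.
    Root F: left subtree has 0 nodes { }, right has 1 {E}.

H X L Y A W F E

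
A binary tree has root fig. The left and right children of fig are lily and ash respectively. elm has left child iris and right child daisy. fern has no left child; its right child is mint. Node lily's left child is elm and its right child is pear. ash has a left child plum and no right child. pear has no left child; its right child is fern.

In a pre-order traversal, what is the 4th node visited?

Pre-order visits the node, then its left subtree, then its right subtree.
Visit fig.
At fig: go left to lily.
  Visit lily.
  At lily: go left to elm.
    Visit elm.
    At elm: go left to iris.
      iris is a leaf — visit iris.
    At elm: go right to daisy.
      daisy is a leaf — visit daisy.
  At lily: go right to pear.
    Visit pear.
    At pear: no left child.
    At pear: go right to fern.
      Visit fern.
      At fern: no left child.
      At fern: go right to mint.
        mint is a leaf — visit mint.
At fig: go right to ash.
  Visit ash.
  At ash: go left to plum.
    plum is a leaf — visit plum.
  At ash: no right child.
Full pre-order sequence: fig, lily, elm, iris, daisy, pear, fern, mint, ash, plum.

iris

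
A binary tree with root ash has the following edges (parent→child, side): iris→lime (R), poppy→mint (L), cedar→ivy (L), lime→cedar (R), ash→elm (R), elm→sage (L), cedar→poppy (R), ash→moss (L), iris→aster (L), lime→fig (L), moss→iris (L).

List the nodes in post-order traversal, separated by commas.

Post-order visits the left subtree, then the right subtree, then the node.
At ash: go left to moss.
  At moss: go left to iris.
    At iris: go left to aster.
      aster is a leaf — visit aster.
    At iris: go right to lime.
      At lime: go left to fig.
        fig is a leaf — visit fig.
      At lime: go right to cedar.
        At cedar: go left to ivy.
          ivy is a leaf — visit ivy.
        At cedar: go right to poppy.
          At poppy: go left to mint.
            mint is a leaf — visit mint.
          At poppy: no right child.
          Visit poppy.
        Visit cedar.
      Visit lime.
    Visit iris.
  At moss: no right child.
  Visit moss.
At ash: go right to elm.
  At elm: go left to sage.
    sage is a leaf — visit sage.
  At elm: no right child.
  Visit elm.
Visit ash.

aster, fig, ivy, mint, poppy, cedar, lime, iris, moss, sage, elm, ash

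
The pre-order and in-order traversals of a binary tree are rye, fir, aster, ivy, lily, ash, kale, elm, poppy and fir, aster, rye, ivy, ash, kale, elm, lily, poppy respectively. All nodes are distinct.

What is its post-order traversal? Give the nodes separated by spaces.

aster fir elm kale ash poppy lily ivy rye

The first element of pre-order is the root; it splits in-order into left and right subtrees.
Root rye: left subtree has 2 nodes {fir, aster}, right has 6 {ivy, ash, kale, elm, lily, poppy}.
  Root fir: left subtree has 0 nodes { }, right has 1 {aster}.
  Root ivy: left subtree has 0 nodes { }, right has 5 {ash, kale, elm, lily, poppy}.
    Root lily: left subtree has 3 nodes {ash, kale, elm}, right has 1 {poppy}.
      Root ash: left subtree has 0 nodes { }, right has 2 {kale, elm}.
        Root kale: left subtree has 0 nodes { }, right has 1 {elm}.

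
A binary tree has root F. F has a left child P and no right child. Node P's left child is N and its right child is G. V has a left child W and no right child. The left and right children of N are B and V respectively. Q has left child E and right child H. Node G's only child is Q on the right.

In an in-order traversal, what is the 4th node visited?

V

In-order visits the left subtree, then the node, then the right subtree.
At F: go left to P.
  At P: go left to N.
    At N: go left to B.
      B is a leaf — visit B.
    Visit N.
    At N: go right to V.
      At V: go left to W.
        W is a leaf — visit W.
      Visit V.
      At V: no right child.
  Visit P.
  At P: go right to G.
    At G: no left child.
    Visit G.
    At G: go right to Q.
      At Q: go left to E.
        E is a leaf — visit E.
      Visit Q.
      At Q: go right to H.
        H is a leaf — visit H.
Visit F.
At F: no right child.
Full in-order sequence: B, N, W, V, P, G, E, Q, H, F.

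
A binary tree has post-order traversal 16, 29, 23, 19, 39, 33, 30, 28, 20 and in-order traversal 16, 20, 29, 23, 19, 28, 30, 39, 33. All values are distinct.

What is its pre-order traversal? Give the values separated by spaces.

The last element of post-order is the root; it splits in-order into left and right subtrees.
Root 20: left subtree has 1 node {16}, right has 7 {29, 23, 19, 28, 30, 39, 33}.
  Root 28: left subtree has 3 nodes {29, 23, 19}, right has 3 {30, 39, 33}.
    Root 19: left subtree has 2 nodes {29, 23}, right has 0 { }.
      Root 23: left subtree has 1 node {29}, right has 0 { }.
    Root 30: left subtree has 0 nodes { }, right has 2 {39, 33}.
      Root 33: left subtree has 1 node {39}, right has 0 { }.

20 16 28 19 23 29 30 33 39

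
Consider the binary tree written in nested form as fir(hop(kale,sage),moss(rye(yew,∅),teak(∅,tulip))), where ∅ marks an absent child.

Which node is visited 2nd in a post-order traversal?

Post-order visits the left subtree, then the right subtree, then the node.
At fir: go left to hop.
  At hop: go left to kale.
    kale is a leaf — visit kale.
  At hop: go right to sage.
    sage is a leaf — visit sage.
  Visit hop.
At fir: go right to moss.
  At moss: go left to rye.
    At rye: go left to yew.
      yew is a leaf — visit yew.
    At rye: no right child.
    Visit rye.
  At moss: go right to teak.
    At teak: no left child.
    At teak: go right to tulip.
      tulip is a leaf — visit tulip.
    Visit teak.
  Visit moss.
Visit fir.
Full post-order sequence: kale, sage, hop, yew, rye, tulip, teak, moss, fir.

sage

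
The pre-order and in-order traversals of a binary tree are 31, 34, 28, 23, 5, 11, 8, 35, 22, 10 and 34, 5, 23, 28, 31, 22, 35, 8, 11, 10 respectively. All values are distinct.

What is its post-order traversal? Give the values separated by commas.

The first element of pre-order is the root; it splits in-order into left and right subtrees.
Root 31: left subtree has 4 nodes {34, 5, 23, 28}, right has 5 {22, 35, 8, 11, 10}.
  Root 34: left subtree has 0 nodes { }, right has 3 {5, 23, 28}.
    Root 28: left subtree has 2 nodes {5, 23}, right has 0 { }.
      Root 23: left subtree has 1 node {5}, right has 0 { }.
  Root 11: left subtree has 3 nodes {22, 35, 8}, right has 1 {10}.
    Root 8: left subtree has 2 nodes {22, 35}, right has 0 { }.
      Root 35: left subtree has 1 node {22}, right has 0 { }.

5, 23, 28, 34, 22, 35, 8, 10, 11, 31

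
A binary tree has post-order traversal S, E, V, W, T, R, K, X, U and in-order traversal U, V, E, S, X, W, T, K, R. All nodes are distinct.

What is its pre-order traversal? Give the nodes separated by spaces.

The last element of post-order is the root; it splits in-order into left and right subtrees.
Root U: left subtree has 0 nodes { }, right has 8 {V, E, S, X, W, T, K, R}.
  Root X: left subtree has 3 nodes {V, E, S}, right has 4 {W, T, K, R}.
    Root V: left subtree has 0 nodes { }, right has 2 {E, S}.
      Root E: left subtree has 0 nodes { }, right has 1 {S}.
    Root K: left subtree has 2 nodes {W, T}, right has 1 {R}.
      Root T: left subtree has 1 node {W}, right has 0 { }.

U X V E S K T W R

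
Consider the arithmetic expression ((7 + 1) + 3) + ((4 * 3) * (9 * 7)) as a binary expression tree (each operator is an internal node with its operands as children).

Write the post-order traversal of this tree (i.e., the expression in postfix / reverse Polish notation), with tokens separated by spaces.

Post-order on an expression tree gives postfix notation: for each operator, emit left operand, right operand, then the operator.

7 1 + 3 + 4 3 * 9 7 * * +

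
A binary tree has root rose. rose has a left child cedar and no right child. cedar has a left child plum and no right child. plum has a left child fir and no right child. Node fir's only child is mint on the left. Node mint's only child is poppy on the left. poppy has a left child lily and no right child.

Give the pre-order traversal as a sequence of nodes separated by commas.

Pre-order visits the node, then its left subtree, then its right subtree.
Visit rose.
At rose: go left to cedar.
  Visit cedar.
  At cedar: go left to plum.
    Visit plum.
    At plum: go left to fir.
      Visit fir.
      At fir: go left to mint.
        Visit mint.
        At mint: go left to poppy.
          Visit poppy.
          At poppy: go left to lily.
            lily is a leaf — visit lily.
          At poppy: no right child.
        At mint: no right child.
      At fir: no right child.
    At plum: no right child.
  At cedar: no right child.
At rose: no right child.

rose, cedar, plum, fir, mint, poppy, lily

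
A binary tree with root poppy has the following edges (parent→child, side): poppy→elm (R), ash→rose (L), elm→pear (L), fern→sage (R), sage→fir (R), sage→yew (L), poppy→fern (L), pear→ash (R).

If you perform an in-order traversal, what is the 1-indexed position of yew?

2

In-order visits the left subtree, then the node, then the right subtree.
At poppy: go left to fern.
  At fern: no left child.
  Visit fern.
  At fern: go right to sage.
    At sage: go left to yew.
      yew is a leaf — visit yew.
    Visit sage.
    At sage: go right to fir.
      fir is a leaf — visit fir.
Visit poppy.
At poppy: go right to elm.
  At elm: go left to pear.
    At pear: no left child.
    Visit pear.
    At pear: go right to ash.
      At ash: go left to rose.
        rose is a leaf — visit rose.
      Visit ash.
      At ash: no right child.
  Visit elm.
  At elm: no right child.
Full in-order sequence: fern, yew, sage, fir, poppy, pear, rose, ash, elm.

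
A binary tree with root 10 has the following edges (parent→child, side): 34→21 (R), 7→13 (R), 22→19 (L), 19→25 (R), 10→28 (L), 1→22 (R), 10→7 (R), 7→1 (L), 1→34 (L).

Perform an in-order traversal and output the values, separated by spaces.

28 10 34 21 1 19 25 22 7 13

In-order visits the left subtree, then the node, then the right subtree.
At 10: go left to 28.
  28 is a leaf — visit 28.
Visit 10.
At 10: go right to 7.
  At 7: go left to 1.
    At 1: go left to 34.
      At 34: no left child.
      Visit 34.
      At 34: go right to 21.
        21 is a leaf — visit 21.
    Visit 1.
    At 1: go right to 22.
      At 22: go left to 19.
        At 19: no left child.
        Visit 19.
        At 19: go right to 25.
          25 is a leaf — visit 25.
      Visit 22.
      At 22: no right child.
  Visit 7.
  At 7: go right to 13.
    13 is a leaf — visit 13.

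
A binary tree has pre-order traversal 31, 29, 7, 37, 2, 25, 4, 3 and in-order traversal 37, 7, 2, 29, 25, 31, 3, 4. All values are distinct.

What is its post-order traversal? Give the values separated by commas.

37, 2, 7, 25, 29, 3, 4, 31

The first element of pre-order is the root; it splits in-order into left and right subtrees.
Root 31: left subtree has 5 nodes {37, 7, 2, 29, 25}, right has 2 {3, 4}.
  Root 29: left subtree has 3 nodes {37, 7, 2}, right has 1 {25}.
    Root 7: left subtree has 1 node {37}, right has 1 {2}.
  Root 4: left subtree has 1 node {3}, right has 0 { }.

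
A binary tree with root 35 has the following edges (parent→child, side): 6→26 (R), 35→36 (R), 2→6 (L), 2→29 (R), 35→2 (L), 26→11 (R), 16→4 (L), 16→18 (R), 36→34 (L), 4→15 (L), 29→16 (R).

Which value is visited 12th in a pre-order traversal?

Pre-order visits the node, then its left subtree, then its right subtree.
Visit 35.
At 35: go left to 2.
  Visit 2.
  At 2: go left to 6.
    Visit 6.
    At 6: no left child.
    At 6: go right to 26.
      Visit 26.
      At 26: no left child.
      At 26: go right to 11.
        11 is a leaf — visit 11.
  At 2: go right to 29.
    Visit 29.
    At 29: no left child.
    At 29: go right to 16.
      Visit 16.
      At 16: go left to 4.
        Visit 4.
        At 4: go left to 15.
          15 is a leaf — visit 15.
        At 4: no right child.
      At 16: go right to 18.
        18 is a leaf — visit 18.
At 35: go right to 36.
  Visit 36.
  At 36: go left to 34.
    34 is a leaf — visit 34.
  At 36: no right child.
Full pre-order sequence: 35, 2, 6, 26, 11, 29, 16, 4, 15, 18, 36, 34.

34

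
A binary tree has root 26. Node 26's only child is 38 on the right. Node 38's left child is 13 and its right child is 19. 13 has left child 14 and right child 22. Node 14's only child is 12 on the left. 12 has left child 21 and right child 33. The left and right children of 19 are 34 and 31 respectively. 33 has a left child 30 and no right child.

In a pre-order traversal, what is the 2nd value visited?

38

Pre-order visits the node, then its left subtree, then its right subtree.
Visit 26.
At 26: no left child.
At 26: go right to 38.
  Visit 38.
  At 38: go left to 13.
    Visit 13.
    At 13: go left to 14.
      Visit 14.
      At 14: go left to 12.
        Visit 12.
        At 12: go left to 21.
          21 is a leaf — visit 21.
        At 12: go right to 33.
          Visit 33.
          At 33: go left to 30.
            30 is a leaf — visit 30.
          At 33: no right child.
      At 14: no right child.
    At 13: go right to 22.
      22 is a leaf — visit 22.
  At 38: go right to 19.
    Visit 19.
    At 19: go left to 34.
      34 is a leaf — visit 34.
    At 19: go right to 31.
      31 is a leaf — visit 31.
Full pre-order sequence: 26, 38, 13, 14, 12, 21, 33, 30, 22, 19, 34, 31.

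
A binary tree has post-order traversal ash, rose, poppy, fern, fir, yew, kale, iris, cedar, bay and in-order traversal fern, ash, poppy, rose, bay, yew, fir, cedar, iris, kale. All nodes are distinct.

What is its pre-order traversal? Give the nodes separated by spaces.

bay fern poppy ash rose cedar yew fir iris kale

The last element of post-order is the root; it splits in-order into left and right subtrees.
Root bay: left subtree has 4 nodes {fern, ash, poppy, rose}, right has 5 {yew, fir, cedar, iris, kale}.
  Root fern: left subtree has 0 nodes { }, right has 3 {ash, poppy, rose}.
    Root poppy: left subtree has 1 node {ash}, right has 1 {rose}.
  Root cedar: left subtree has 2 nodes {yew, fir}, right has 2 {iris, kale}.
    Root yew: left subtree has 0 nodes { }, right has 1 {fir}.
    Root iris: left subtree has 0 nodes { }, right has 1 {kale}.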